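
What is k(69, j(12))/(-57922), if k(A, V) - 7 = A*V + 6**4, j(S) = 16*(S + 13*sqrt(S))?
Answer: -14551/57922 - 14352*sqrt(3)/28961 ≈ -1.1096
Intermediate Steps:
j(S) = 16*S + 208*sqrt(S)
k(A, V) = 1303 + A*V (k(A, V) = 7 + (A*V + 6**4) = 7 + (A*V + 1296) = 7 + (1296 + A*V) = 1303 + A*V)
k(69, j(12))/(-57922) = (1303 + 69*(16*12 + 208*sqrt(12)))/(-57922) = (1303 + 69*(192 + 208*(2*sqrt(3))))*(-1/57922) = (1303 + 69*(192 + 416*sqrt(3)))*(-1/57922) = (1303 + (13248 + 28704*sqrt(3)))*(-1/57922) = (14551 + 28704*sqrt(3))*(-1/57922) = -14551/57922 - 14352*sqrt(3)/28961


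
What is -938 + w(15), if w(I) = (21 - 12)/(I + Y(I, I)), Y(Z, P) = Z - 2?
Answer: -26255/28 ≈ -937.68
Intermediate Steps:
Y(Z, P) = -2 + Z
w(I) = 9/(-2 + 2*I) (w(I) = (21 - 12)/(I + (-2 + I)) = 9/(-2 + 2*I))
-938 + w(15) = -938 + 9/(2*(-1 + 15)) = -938 + (9/2)/14 = -938 + (9/2)*(1/14) = -938 + 9/28 = -26255/28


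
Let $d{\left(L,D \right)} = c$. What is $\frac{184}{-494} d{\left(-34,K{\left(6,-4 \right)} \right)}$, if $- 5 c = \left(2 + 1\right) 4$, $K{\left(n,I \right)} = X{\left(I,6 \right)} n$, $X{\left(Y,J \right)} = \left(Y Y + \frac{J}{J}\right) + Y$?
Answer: $\frac{1104}{1235} \approx 0.89393$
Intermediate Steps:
$X{\left(Y,J \right)} = 1 + Y + Y^{2}$ ($X{\left(Y,J \right)} = \left(Y^{2} + 1\right) + Y = \left(1 + Y^{2}\right) + Y = 1 + Y + Y^{2}$)
$K{\left(n,I \right)} = n \left(1 + I + I^{2}\right)$ ($K{\left(n,I \right)} = \left(1 + I + I^{2}\right) n = n \left(1 + I + I^{2}\right)$)
$c = - \frac{12}{5}$ ($c = - \frac{\left(2 + 1\right) 4}{5} = - \frac{3 \cdot 4}{5} = \left(- \frac{1}{5}\right) 12 = - \frac{12}{5} \approx -2.4$)
$d{\left(L,D \right)} = - \frac{12}{5}$
$\frac{184}{-494} d{\left(-34,K{\left(6,-4 \right)} \right)} = \frac{184}{-494} \left(- \frac{12}{5}\right) = 184 \left(- \frac{1}{494}\right) \left(- \frac{12}{5}\right) = \left(- \frac{92}{247}\right) \left(- \frac{12}{5}\right) = \frac{1104}{1235}$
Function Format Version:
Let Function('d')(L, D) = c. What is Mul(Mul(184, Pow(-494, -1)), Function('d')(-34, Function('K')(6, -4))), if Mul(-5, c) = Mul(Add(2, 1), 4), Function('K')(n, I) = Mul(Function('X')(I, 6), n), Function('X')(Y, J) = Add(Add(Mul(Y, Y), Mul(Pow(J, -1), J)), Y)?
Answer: Rational(1104, 1235) ≈ 0.89393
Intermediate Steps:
Function('X')(Y, J) = Add(1, Y, Pow(Y, 2)) (Function('X')(Y, J) = Add(Add(Pow(Y, 2), 1), Y) = Add(Add(1, Pow(Y, 2)), Y) = Add(1, Y, Pow(Y, 2)))
Function('K')(n, I) = Mul(n, Add(1, I, Pow(I, 2))) (Function('K')(n, I) = Mul(Add(1, I, Pow(I, 2)), n) = Mul(n, Add(1, I, Pow(I, 2))))
c = Rational(-12, 5) (c = Mul(Rational(-1, 5), Mul(Add(2, 1), 4)) = Mul(Rational(-1, 5), Mul(3, 4)) = Mul(Rational(-1, 5), 12) = Rational(-12, 5) ≈ -2.4000)
Function('d')(L, D) = Rational(-12, 5)
Mul(Mul(184, Pow(-494, -1)), Function('d')(-34, Function('K')(6, -4))) = Mul(Mul(184, Pow(-494, -1)), Rational(-12, 5)) = Mul(Mul(184, Rational(-1, 494)), Rational(-12, 5)) = Mul(Rational(-92, 247), Rational(-12, 5)) = Rational(1104, 1235)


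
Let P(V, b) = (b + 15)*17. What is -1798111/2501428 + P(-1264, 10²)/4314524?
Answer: -42136428111/58654734458 ≈ -0.71838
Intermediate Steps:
P(V, b) = 255 + 17*b (P(V, b) = (15 + b)*17 = 255 + 17*b)
-1798111/2501428 + P(-1264, 10²)/4314524 = -1798111/2501428 + (255 + 17*10²)/4314524 = -1798111*1/2501428 + (255 + 17*100)*(1/4314524) = -1798111/2501428 + (255 + 1700)*(1/4314524) = -1798111/2501428 + 1955*(1/4314524) = -1798111/2501428 + 85/187588 = -42136428111/58654734458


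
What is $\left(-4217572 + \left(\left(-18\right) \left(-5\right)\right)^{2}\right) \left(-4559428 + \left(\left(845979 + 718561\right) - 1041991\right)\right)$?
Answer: $16993129117888$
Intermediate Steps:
$\left(-4217572 + \left(\left(-18\right) \left(-5\right)\right)^{2}\right) \left(-4559428 + \left(\left(845979 + 718561\right) - 1041991\right)\right) = \left(-4217572 + 90^{2}\right) \left(-4559428 + \left(1564540 - 1041991\right)\right) = \left(-4217572 + 8100\right) \left(-4559428 + 522549\right) = \left(-4209472\right) \left(-4036879\right) = 16993129117888$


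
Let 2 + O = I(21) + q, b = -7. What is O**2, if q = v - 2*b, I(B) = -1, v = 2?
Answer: 169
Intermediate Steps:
q = 16 (q = 2 - 2*(-7) = 2 + 14 = 16)
O = 13 (O = -2 + (-1 + 16) = -2 + 15 = 13)
O**2 = 13**2 = 169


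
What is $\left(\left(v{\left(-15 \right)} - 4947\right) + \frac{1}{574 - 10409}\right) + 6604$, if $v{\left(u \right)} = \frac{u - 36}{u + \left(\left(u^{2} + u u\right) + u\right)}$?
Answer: $\frac{9311657}{5620} \approx 1656.9$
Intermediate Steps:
$v{\left(u \right)} = \frac{-36 + u}{2 u + 2 u^{2}}$ ($v{\left(u \right)} = \frac{-36 + u}{u + \left(\left(u^{2} + u^{2}\right) + u\right)} = \frac{-36 + u}{u + \left(2 u^{2} + u\right)} = \frac{-36 + u}{u + \left(u + 2 u^{2}\right)} = \frac{-36 + u}{2 u + 2 u^{2}}$)
$\left(\left(v{\left(-15 \right)} - 4947\right) + \frac{1}{574 - 10409}\right) + 6604 = \left(\left(\frac{-36 - 15}{2 \left(-15\right) \left(1 - 15\right)} - 4947\right) + \frac{1}{574 - 10409}\right) + 6604 = \left(\left(\frac{1}{2} \left(- \frac{1}{15}\right) \frac{1}{-14} \left(-51\right) - 4947\right) + \frac{1}{-9835}\right) + 6604 = \left(\left(\frac{1}{2} \left(- \frac{1}{15}\right) \left(- \frac{1}{14}\right) \left(-51\right) - 4947\right) - \frac{1}{9835}\right) + 6604 = \left(\left(- \frac{17}{140} - 4947\right) - \frac{1}{9835}\right) + 6604 = \left(- \frac{692597}{140} - \frac{1}{9835}\right) + 6604 = - \frac{27802823}{5620} + 6604 = \frac{9311657}{5620}$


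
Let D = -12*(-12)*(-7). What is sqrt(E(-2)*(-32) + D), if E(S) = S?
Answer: 4*I*sqrt(59) ≈ 30.725*I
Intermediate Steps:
D = -1008 (D = 144*(-7) = -1008)
sqrt(E(-2)*(-32) + D) = sqrt(-2*(-32) - 1008) = sqrt(64 - 1008) = sqrt(-944) = 4*I*sqrt(59)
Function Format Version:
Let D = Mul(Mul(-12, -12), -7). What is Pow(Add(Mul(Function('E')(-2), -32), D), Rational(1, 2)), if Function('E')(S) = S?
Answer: Mul(4, I, Pow(59, Rational(1, 2))) ≈ Mul(30.725, I)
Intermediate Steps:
D = -1008 (D = Mul(144, -7) = -1008)
Pow(Add(Mul(Function('E')(-2), -32), D), Rational(1, 2)) = Pow(Add(Mul(-2, -32), -1008), Rational(1, 2)) = Pow(Add(64, -1008), Rational(1, 2)) = Pow(-944, Rational(1, 2)) = Mul(4, I, Pow(59, Rational(1, 2)))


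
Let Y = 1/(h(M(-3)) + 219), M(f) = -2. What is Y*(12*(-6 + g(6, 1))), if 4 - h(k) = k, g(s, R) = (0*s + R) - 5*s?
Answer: -28/15 ≈ -1.8667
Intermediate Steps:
g(s, R) = R - 5*s (g(s, R) = (0 + R) - 5*s = R - 5*s)
h(k) = 4 - k
Y = 1/225 (Y = 1/((4 - 1*(-2)) + 219) = 1/((4 + 2) + 219) = 1/(6 + 219) = 1/225 ≈ 0.0044444)
Y*(12*(-6 + g(6, 1))) = (12*(-6 + (1 - 5*6)))/225 = (12*(-6 + (1 - 30)))/225 = (12*(-6 - 29))/225 = (12*(-35))/225 = (1/225)*(-420) = -28/15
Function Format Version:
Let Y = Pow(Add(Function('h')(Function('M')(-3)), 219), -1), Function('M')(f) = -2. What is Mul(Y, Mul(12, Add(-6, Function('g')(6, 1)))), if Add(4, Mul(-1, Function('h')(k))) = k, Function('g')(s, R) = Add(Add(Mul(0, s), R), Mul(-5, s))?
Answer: Rational(-28, 15) ≈ -1.8667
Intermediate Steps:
Function('g')(s, R) = Add(R, Mul(-5, s)) (Function('g')(s, R) = Add(Add(0, R), Mul(-5, s)) = Add(R, Mul(-5, s)))
Function('h')(k) = Add(4, Mul(-1, k))
Y = Rational(1, 225) (Y = Pow(Add(Add(4, Mul(-1, -2)), 219), -1) = Pow(Add(Add(4, 2), 219), -1) = Pow(Add(6, 219), -1) = Pow(225, -1) = Rational(1, 225) ≈ 0.0044444)
Mul(Y, Mul(12, Add(-6, Function('g')(6, 1)))) = Mul(Rational(1, 225), Mul(12, Add(-6, Add(1, Mul(-5, 6))))) = Mul(Rational(1, 225), Mul(12, Add(-6, Add(1, -30)))) = Mul(Rational(1, 225), Mul(12, Add(-6, -29))) = Mul(Rational(1, 225), Mul(12, -35)) = Mul(Rational(1, 225), -420) = Rational(-28, 15)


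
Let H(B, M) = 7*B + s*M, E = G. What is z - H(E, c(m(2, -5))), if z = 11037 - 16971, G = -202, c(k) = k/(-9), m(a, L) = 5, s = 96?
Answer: -13400/3 ≈ -4466.7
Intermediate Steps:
c(k) = -k/9 (c(k) = k*(-⅑) = -k/9)
E = -202
H(B, M) = 7*B + 96*M
z = -5934
z - H(E, c(m(2, -5))) = -5934 - (7*(-202) + 96*(-⅑*5)) = -5934 - (-1414 + 96*(-5/9)) = -5934 - (-1414 - 160/3) = -5934 - 1*(-4402/3) = -5934 + 4402/3 = -13400/3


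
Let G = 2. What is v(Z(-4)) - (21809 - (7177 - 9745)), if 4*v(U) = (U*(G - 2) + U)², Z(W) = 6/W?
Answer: -390023/16 ≈ -24376.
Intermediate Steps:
v(U) = U²/4 (v(U) = (U*(2 - 2) + U)²/4 = (U*0 + U)²/4 = (0 + U)²/4 = U²/4)
v(Z(-4)) - (21809 - (7177 - 9745)) = (6/(-4))²/4 - (21809 - (7177 - 9745)) = (6*(-¼))²/4 - (21809 - 1*(-2568)) = (-3/2)²/4 - (21809 + 2568) = (¼)*(9/4) - 1*24377 = 9/16 - 24377 = -390023/16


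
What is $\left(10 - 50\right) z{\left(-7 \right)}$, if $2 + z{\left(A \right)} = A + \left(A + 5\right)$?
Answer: $440$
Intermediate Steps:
$z{\left(A \right)} = 3 + 2 A$ ($z{\left(A \right)} = -2 + \left(A + \left(A + 5\right)\right) = -2 + \left(A + \left(5 + A\right)\right) = -2 + \left(5 + 2 A\right) = 3 + 2 A$)
$\left(10 - 50\right) z{\left(-7 \right)} = \left(10 - 50\right) \left(3 + 2 \left(-7\right)\right) = - 40 \left(3 - 14\right) = \left(-40\right) \left(-11\right) = 440$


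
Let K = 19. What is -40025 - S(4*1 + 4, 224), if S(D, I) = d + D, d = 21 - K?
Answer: -40035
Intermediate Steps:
d = 2 (d = 21 - 1*19 = 21 - 19 = 2)
S(D, I) = 2 + D
-40025 - S(4*1 + 4, 224) = -40025 - (2 + (4*1 + 4)) = -40025 - (2 + (4 + 4)) = -40025 - (2 + 8) = -40025 - 1*10 = -40025 - 10 = -40035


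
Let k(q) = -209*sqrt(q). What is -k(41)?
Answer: 209*sqrt(41) ≈ 1338.3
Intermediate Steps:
-k(41) = -(-209)*sqrt(41) = 209*sqrt(41)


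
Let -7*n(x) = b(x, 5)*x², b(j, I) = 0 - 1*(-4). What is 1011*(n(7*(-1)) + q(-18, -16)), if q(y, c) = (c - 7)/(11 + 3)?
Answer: -419565/14 ≈ -29969.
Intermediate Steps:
b(j, I) = 4 (b(j, I) = 0 + 4 = 4)
q(y, c) = -½ + c/14 (q(y, c) = (-7 + c)/14 = (-7 + c)*(1/14) = -½ + c/14)
n(x) = -4*x²/7
1011*(n(7*(-1)) + q(-18, -16)) = 1011*(-4*(7*(-1))²/7 + (-½ + (1/14)*(-16))) = 1011*(-4/7*(-7)² + (-½ - 8/7)) = 1011*(-4/7*49 - 23/14) = 1011*(-28 - 23/14) = 1011*(-415/14) = -419565/14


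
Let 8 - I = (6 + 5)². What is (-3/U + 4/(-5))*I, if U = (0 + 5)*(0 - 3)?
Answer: 339/5 ≈ 67.800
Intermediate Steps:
U = -15 (U = 5*(-3) = -15)
I = -113 (I = 8 - (6 + 5)² = 8 - 1*11² = 8 - 1*121 = 8 - 121 = -113)
(-3/U + 4/(-5))*I = (-3/(-15) + 4/(-5))*(-113) = (-3*(-1/15) + 4*(-⅕))*(-113) = (⅕ - ⅘)*(-113) = -⅗*(-113) = 339/5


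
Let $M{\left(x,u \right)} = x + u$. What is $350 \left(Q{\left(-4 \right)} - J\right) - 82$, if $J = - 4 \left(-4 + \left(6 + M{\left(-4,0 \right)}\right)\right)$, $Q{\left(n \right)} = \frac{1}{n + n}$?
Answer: $- \frac{11703}{4} \approx -2925.8$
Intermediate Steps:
$Q{\left(n \right)} = \frac{1}{2 n}$
$M{\left(x,u \right)} = u + x$
$J = 8$ ($J = - 4 \left(-4 + \left(6 + \left(0 - 4\right)\right)\right) = - 4 \left(-4 + \left(6 - 4\right)\right) = - 4 \left(-4 + 2\right) = \left(-4\right) \left(-2\right) = 8$)
$350 \left(Q{\left(-4 \right)} - J\right) - 82 = 350 \left(\frac{1}{2 \left(-4\right)} - 8\right) - 82 = 350 \left(\frac{1}{2} \left(- \frac{1}{4}\right) - 8\right) - 82 = 350 \left(- \frac{1}{8} - 8\right) - 82 = 350 \left(- \frac{65}{8}\right) - 82 = - \frac{11375}{4} - 82 = - \frac{11703}{4}$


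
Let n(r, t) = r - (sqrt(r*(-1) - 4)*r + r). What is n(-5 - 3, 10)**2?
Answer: 256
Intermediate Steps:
n(r, t) = -r*sqrt(-4 - r) (n(r, t) = r - (sqrt(-r - 4)*r + r) = r - (sqrt(-4 - r)*r + r) = r - (r*sqrt(-4 - r) + r) = r - (r + r*sqrt(-4 - r)) = r + (-r - r*sqrt(-4 - r)) = -r*sqrt(-4 - r))
n(-5 - 3, 10)**2 = (-(-5 - 3)*sqrt(-4 - (-5 - 3)))**2 = (-1*(-8)*sqrt(-4 - 1*(-8)))**2 = (-1*(-8)*sqrt(-4 + 8))**2 = (-1*(-8)*sqrt(4))**2 = (-1*(-8)*2)**2 = 16**2 = 256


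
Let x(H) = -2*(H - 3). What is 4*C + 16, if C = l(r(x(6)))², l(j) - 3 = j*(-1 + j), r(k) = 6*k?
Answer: 7128916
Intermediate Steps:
x(H) = 6 - 2*H (x(H) = -2*(-3 + H) = 6 - 2*H)
l(j) = 3 + j*(-1 + j)
C = 1782225 (C = (3 + (6*(6 - 2*6))² - 6*(6 - 2*6))² = (3 + (6*(6 - 12))² - 6*(6 - 12))² = (3 + (6*(-6))² - 6*(-6))² = (3 + (-36)² - 1*(-36))² = (3 + 1296 + 36)² = 1335² = 1782225)
4*C + 16 = 4*1782225 + 16 = 7128900 + 16 = 7128916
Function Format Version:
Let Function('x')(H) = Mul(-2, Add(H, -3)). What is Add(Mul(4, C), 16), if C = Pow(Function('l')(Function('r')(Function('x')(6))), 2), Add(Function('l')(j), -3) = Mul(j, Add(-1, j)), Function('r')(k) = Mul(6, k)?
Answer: 7128916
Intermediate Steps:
Function('x')(H) = Add(6, Mul(-2, H)) (Function('x')(H) = Mul(-2, Add(-3, H)) = Add(6, Mul(-2, H)))
Function('l')(j) = Add(3, Mul(j, Add(-1, j)))
C = 1782225 (C = Pow(Add(3, Pow(Mul(6, Add(6, Mul(-2, 6))), 2), Mul(-1, Mul(6, Add(6, Mul(-2, 6))))), 2) = Pow(Add(3, Pow(Mul(6, Add(6, -12)), 2), Mul(-1, Mul(6, Add(6, -12)))), 2) = Pow(Add(3, Pow(Mul(6, -6), 2), Mul(-1, Mul(6, -6))), 2) = Pow(Add(3, Pow(-36, 2), Mul(-1, -36)), 2) = Pow(Add(3, 1296, 36), 2) = Pow(1335, 2) = 1782225)
Add(Mul(4, C), 16) = Add(Mul(4, 1782225), 16) = Add(7128900, 16) = 7128916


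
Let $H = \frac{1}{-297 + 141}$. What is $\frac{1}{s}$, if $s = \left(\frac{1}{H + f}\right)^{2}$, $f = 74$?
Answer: $\frac{133240849}{24336} \approx 5475.1$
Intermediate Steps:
$H = - \frac{1}{156}$ ($H = \frac{1}{-156} = - \frac{1}{156} \approx -0.0064103$)
$s = \frac{24336}{133240849}$ ($s = \left(\frac{1}{- \frac{1}{156} + 74}\right)^{2} = \left(\frac{1}{\frac{11543}{156}}\right)^{2} = \left(\frac{156}{11543}\right)^{2} = \frac{24336}{133240849} \approx 0.00018265$)
$\frac{1}{s} = \frac{1}{\frac{24336}{133240849}} = \frac{133240849}{24336}$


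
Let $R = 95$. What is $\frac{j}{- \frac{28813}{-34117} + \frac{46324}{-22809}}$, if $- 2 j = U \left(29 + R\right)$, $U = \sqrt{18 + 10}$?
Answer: $\frac{96493656972 \sqrt{7}}{923240191} \approx 276.52$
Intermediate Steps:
$U = 2 \sqrt{7}$ ($U = \sqrt{28} = 2 \sqrt{7} \approx 5.2915$)
$j = - 124 \sqrt{7}$ ($j = - \frac{2 \sqrt{7} \left(29 + 95\right)}{2} = - \frac{2 \sqrt{7} \cdot 124}{2} = - \frac{248 \sqrt{7}}{2} = - 124 \sqrt{7} \approx -328.07$)
$\frac{j}{- \frac{28813}{-34117} + \frac{46324}{-22809}} = \frac{\left(-124\right) \sqrt{7}}{- \frac{28813}{-34117} + \frac{46324}{-22809}} = \frac{\left(-124\right) \sqrt{7}}{\left(-28813\right) \left(- \frac{1}{34117}\right) + 46324 \left(- \frac{1}{22809}\right)} = \frac{\left(-124\right) \sqrt{7}}{\frac{28813}{34117} - \frac{46324}{22809}} = \frac{\left(-124\right) \sqrt{7}}{- \frac{923240191}{778174653}} = - 124 \sqrt{7} \left(- \frac{778174653}{923240191}\right) = \frac{96493656972 \sqrt{7}}{923240191}$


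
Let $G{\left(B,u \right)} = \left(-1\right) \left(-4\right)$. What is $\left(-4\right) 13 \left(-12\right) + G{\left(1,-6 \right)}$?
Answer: $628$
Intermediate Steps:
$G{\left(B,u \right)} = 4$
$\left(-4\right) 13 \left(-12\right) + G{\left(1,-6 \right)} = \left(-4\right) 13 \left(-12\right) + 4 = \left(-52\right) \left(-12\right) + 4 = 624 + 4 = 628$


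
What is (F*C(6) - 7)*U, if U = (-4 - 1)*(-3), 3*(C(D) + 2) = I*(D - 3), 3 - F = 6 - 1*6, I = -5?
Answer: -420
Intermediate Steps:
F = 3 (F = 3 - (6 - 1*6) = 3 - (6 - 6) = 3 - 1*0 = 3 + 0 = 3)
C(D) = 3 - 5*D/3 (C(D) = -2 + (-5*(D - 3))/3 = -2 + (-5*(-3 + D))/3 = -2 + (15 - 5*D)/3 = -2 + (5 - 5*D/3) = 3 - 5*D/3)
U = 15 (U = -5*(-3) = 15)
(F*C(6) - 7)*U = (3*(3 - 5/3*6) - 7)*15 = (3*(3 - 10) - 7)*15 = (3*(-7) - 7)*15 = (-21 - 7)*15 = -28*15 = -420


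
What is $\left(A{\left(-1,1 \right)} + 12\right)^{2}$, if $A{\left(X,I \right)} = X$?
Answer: $121$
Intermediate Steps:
$\left(A{\left(-1,1 \right)} + 12\right)^{2} = \left(-1 + 12\right)^{2} = 11^{2} = 121$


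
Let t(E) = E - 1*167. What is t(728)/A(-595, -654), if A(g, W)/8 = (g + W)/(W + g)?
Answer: 561/8 ≈ 70.125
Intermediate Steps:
t(E) = -167 + E (t(E) = E - 167 = -167 + E)
A(g, W) = 8 (A(g, W) = 8*((g + W)/(W + g)) = 8*((W + g)/(W + g)) = 8*1 = 8)
t(728)/A(-595, -654) = (-167 + 728)/8 = 561*(⅛) = 561/8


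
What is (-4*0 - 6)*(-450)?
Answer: 2700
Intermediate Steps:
(-4*0 - 6)*(-450) = (0 - 6)*(-450) = -6*(-450) = 2700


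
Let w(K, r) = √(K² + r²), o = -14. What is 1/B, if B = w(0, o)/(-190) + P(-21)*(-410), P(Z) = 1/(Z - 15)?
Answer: 1710/19349 ≈ 0.088377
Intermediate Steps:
P(Z) = 1/(-15 + Z)
B = 19349/1710 (B = √(0² + (-14)²)/(-190) - 410/(-15 - 21) = √(0 + 196)*(-1/190) - 410/(-36) = √196*(-1/190) - 1/36*(-410) = 14*(-1/190) + 205/18 = -7/95 + 205/18 = 19349/1710 ≈ 11.315)
1/B = 1/(19349/1710) = 1710/19349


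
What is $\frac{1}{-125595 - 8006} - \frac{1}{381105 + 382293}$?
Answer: $- \frac{896999}{101990736198} \approx -8.7949 \cdot 10^{-6}$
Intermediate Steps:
$\frac{1}{-125595 - 8006} - \frac{1}{381105 + 382293} = \frac{1}{-133601} - \frac{1}{763398} = - \frac{1}{133601} - \frac{1}{763398} = - \frac{896999}{101990736198}$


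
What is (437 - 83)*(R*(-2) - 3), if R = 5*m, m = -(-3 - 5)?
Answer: -29382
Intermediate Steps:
m = 8 (m = -1*(-8) = 8)
R = 40 (R = 5*8 = 40)
(437 - 83)*(R*(-2) - 3) = (437 - 83)*(40*(-2) - 3) = 354*(-80 - 3) = 354*(-83) = -29382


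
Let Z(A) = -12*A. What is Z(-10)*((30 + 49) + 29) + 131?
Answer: 13091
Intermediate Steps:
Z(-10)*((30 + 49) + 29) + 131 = (-12*(-10))*((30 + 49) + 29) + 131 = 120*(79 + 29) + 131 = 120*108 + 131 = 12960 + 131 = 13091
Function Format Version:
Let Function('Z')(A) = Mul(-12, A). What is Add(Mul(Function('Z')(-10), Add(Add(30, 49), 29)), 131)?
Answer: 13091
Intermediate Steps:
Add(Mul(Function('Z')(-10), Add(Add(30, 49), 29)), 131) = Add(Mul(Mul(-12, -10), Add(Add(30, 49), 29)), 131) = Add(Mul(120, Add(79, 29)), 131) = Add(Mul(120, 108), 131) = Add(12960, 131) = 13091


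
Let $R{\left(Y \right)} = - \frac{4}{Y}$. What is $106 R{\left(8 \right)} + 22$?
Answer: $-31$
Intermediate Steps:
$106 R{\left(8 \right)} + 22 = 106 \left(- \frac{4}{8}\right) + 22 = 106 \left(\left(-4\right) \frac{1}{8}\right) + 22 = 106 \left(- \frac{1}{2}\right) + 22 = -53 + 22 = -31$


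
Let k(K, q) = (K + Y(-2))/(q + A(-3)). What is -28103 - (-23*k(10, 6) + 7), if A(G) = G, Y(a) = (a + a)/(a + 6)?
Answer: -28041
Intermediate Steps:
Y(a) = 2*a/(6 + a) (Y(a) = (2*a)/(6 + a) = 2*a/(6 + a))
k(K, q) = (-1 + K)/(-3 + q) (k(K, q) = (K + 2*(-2)/(6 - 2))/(q - 3) = (K + 2*(-2)/4)/(-3 + q) = (K + 2*(-2)*(1/4))/(-3 + q) = (K - 1)/(-3 + q) = (-1 + K)/(-3 + q))
-28103 - (-23*k(10, 6) + 7) = -28103 - (-23*(-1 + 10)/(-3 + 6) + 7) = -28103 - (-23*9/3 + 7) = -28103 - (-23*3 + 7) = -28103 - (-69 + 7) = -28103 - 1*(-62) = -28103 + 62 = -28041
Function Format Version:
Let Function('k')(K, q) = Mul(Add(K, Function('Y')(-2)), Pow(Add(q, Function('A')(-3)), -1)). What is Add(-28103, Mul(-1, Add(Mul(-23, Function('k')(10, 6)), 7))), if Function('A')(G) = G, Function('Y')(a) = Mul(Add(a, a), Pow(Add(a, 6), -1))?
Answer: -28041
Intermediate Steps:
Function('Y')(a) = Mul(2, a, Pow(Add(6, a), -1)) (Function('Y')(a) = Mul(Mul(2, a), Pow(Add(6, a), -1)) = Mul(2, a, Pow(Add(6, a), -1)))
Function('k')(K, q) = Mul(Pow(Add(-3, q), -1), Add(-1, K)) (Function('k')(K, q) = Mul(Add(K, Mul(2, -2, Pow(Add(6, -2), -1))), Pow(Add(q, -3), -1)) = Mul(Add(K, Mul(2, -2, Pow(4, -1))), Pow(Add(-3, q), -1)) = Mul(Add(K, Mul(2, -2, Rational(1, 4))), Pow(Add(-3, q), -1)) = Mul(Add(K, -1), Pow(Add(-3, q), -1)) = Mul(Add(-1, K), Pow(Add(-3, q), -1)) = Mul(Pow(Add(-3, q), -1), Add(-1, K)))
Add(-28103, Mul(-1, Add(Mul(-23, Function('k')(10, 6)), 7))) = Add(-28103, Mul(-1, Add(Mul(-23, Mul(Pow(Add(-3, 6), -1), Add(-1, 10))), 7))) = Add(-28103, Mul(-1, Add(Mul(-23, Mul(Pow(3, -1), 9)), 7))) = Add(-28103, Mul(-1, Add(Mul(-23, Mul(Rational(1, 3), 9)), 7))) = Add(-28103, Mul(-1, Add(Mul(-23, 3), 7))) = Add(-28103, Mul(-1, Add(-69, 7))) = Add(-28103, Mul(-1, -62)) = Add(-28103, 62) = -28041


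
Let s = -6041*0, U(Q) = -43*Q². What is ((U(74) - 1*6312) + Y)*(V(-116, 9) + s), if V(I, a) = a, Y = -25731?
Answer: -2407599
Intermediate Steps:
s = 0
((U(74) - 1*6312) + Y)*(V(-116, 9) + s) = ((-43*74² - 1*6312) - 25731)*(9 + 0) = ((-43*5476 - 6312) - 25731)*9 = ((-235468 - 6312) - 25731)*9 = (-241780 - 25731)*9 = -267511*9 = -2407599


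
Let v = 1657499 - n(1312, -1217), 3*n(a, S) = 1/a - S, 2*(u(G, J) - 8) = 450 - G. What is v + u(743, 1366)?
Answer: 2173924741/1312 ≈ 1.6570e+6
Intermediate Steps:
u(G, J) = 233 - G/2 (u(G, J) = 8 + (450 - G)/2 = 8 + (225 - G/2) = 233 - G/2)
n(a, S) = -S/3 + 1/(3*a) (n(a, S) = (1/a - S)/3 = -S/3 + 1/(3*a))
v = 2174106453/1312 (v = 1657499 - (1 - 1*(-1217)*1312)/(3*1312) = 1657499 - (1 + 1596704)/(3*1312) = 1657499 - 1596705/(3*1312) = 1657499 - 1*532235/1312 = 1657499 - 532235/1312 = 2174106453/1312 ≈ 1.6571e+6)
v + u(743, 1366) = 2174106453/1312 + (233 - ½*743) = 2174106453/1312 + (233 - 743/2) = 2174106453/1312 - 277/2 = 2173924741/1312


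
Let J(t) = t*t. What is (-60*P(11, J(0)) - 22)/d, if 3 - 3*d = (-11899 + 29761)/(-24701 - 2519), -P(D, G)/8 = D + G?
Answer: 71561380/16587 ≈ 4314.3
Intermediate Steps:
J(t) = t**2
P(D, G) = -8*D - 8*G (P(D, G) = -8*(D + G) = -8*D - 8*G)
d = 16587/13610 (d = 1 - (-11899 + 29761)/(3*(-24701 - 2519)) = 1 - 5954/(-27220) = 1 - 5954*(-1)/27220 = 1 - 1/3*(-8931/13610) = 1 + 2977/13610 = 16587/13610 ≈ 1.2187)
(-60*P(11, J(0)) - 22)/d = (-60*(-8*11 - 8*0**2) - 22)/(16587/13610) = (-60*(-88 - 8*0) - 22)*(13610/16587) = (-60*(-88 + 0) - 22)*(13610/16587) = (-60*(-88) - 22)*(13610/16587) = (5280 - 22)*(13610/16587) = 5258*(13610/16587) = 71561380/16587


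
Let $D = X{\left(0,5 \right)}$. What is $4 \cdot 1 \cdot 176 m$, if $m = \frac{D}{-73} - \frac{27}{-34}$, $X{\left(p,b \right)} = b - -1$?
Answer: $\frac{621984}{1241} \approx 501.2$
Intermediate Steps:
$X{\left(p,b \right)} = 1 + b$ ($X{\left(p,b \right)} = b + 1 = 1 + b$)
$D = 6$ ($D = 1 + 5 = 6$)
$m = \frac{1767}{2482}$ ($m = \frac{6}{-73} - \frac{27}{-34} = 6 \left(- \frac{1}{73}\right) - - \frac{27}{34} = - \frac{6}{73} + \frac{27}{34} = \frac{1767}{2482} \approx 0.71193$)
$4 \cdot 1 \cdot 176 m = 4 \cdot 1 \cdot 176 \cdot \frac{1767}{2482} = 4 \cdot 176 \cdot \frac{1767}{2482} = 704 \cdot \frac{1767}{2482} = \frac{621984}{1241}$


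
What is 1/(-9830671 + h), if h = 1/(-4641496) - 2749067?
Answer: -4641496/58388803608049 ≈ -7.9493e-8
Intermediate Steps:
h = -12759783484233/4641496 (h = -1/4641496 - 2749067 = -12759783484233/4641496 ≈ -2.7491e+6)
1/(-9830671 + h) = 1/(-9830671 - 12759783484233/4641496) = 1/(-58388803608049/4641496) = -4641496/58388803608049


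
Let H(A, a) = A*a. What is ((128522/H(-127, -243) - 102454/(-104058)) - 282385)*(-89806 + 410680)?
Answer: -1796133806820507920/19823049 ≈ -9.0608e+10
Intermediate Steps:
((128522/H(-127, -243) - 102454/(-104058)) - 282385)*(-89806 + 410680) = ((128522/((-127*(-243))) - 102454/(-104058)) - 282385)*(-89806 + 410680) = ((128522/30861 - 102454*(-1/104058)) - 282385)*320874 = ((128522*(1/30861) + 51227/52029) - 282385)*320874 = ((128522/30861 + 51227/52029) - 282385)*320874 = (306214355/59469147 - 282385)*320874 = -16792888861240/59469147*320874 = -1796133806820507920/19823049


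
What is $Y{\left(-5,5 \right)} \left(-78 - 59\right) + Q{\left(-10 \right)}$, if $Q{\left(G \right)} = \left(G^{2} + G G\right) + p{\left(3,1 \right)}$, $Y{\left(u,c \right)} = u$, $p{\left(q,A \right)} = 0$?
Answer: $885$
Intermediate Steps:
$Q{\left(G \right)} = 2 G^{2}$ ($Q{\left(G \right)} = \left(G^{2} + G G\right) + 0 = \left(G^{2} + G^{2}\right) + 0 = 2 G^{2} + 0 = 2 G^{2}$)
$Y{\left(-5,5 \right)} \left(-78 - 59\right) + Q{\left(-10 \right)} = - 5 \left(-78 - 59\right) + 2 \left(-10\right)^{2} = \left(-5\right) \left(-137\right) + 2 \cdot 100 = 685 + 200 = 885$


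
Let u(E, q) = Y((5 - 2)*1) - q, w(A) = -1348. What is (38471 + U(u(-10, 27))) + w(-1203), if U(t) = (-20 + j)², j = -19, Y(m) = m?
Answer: 38644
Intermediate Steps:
u(E, q) = 3 - q (u(E, q) = (5 - 2)*1 - q = 3*1 - q = 3 - q)
U(t) = 1521 (U(t) = (-20 - 19)² = (-39)² = 1521)
(38471 + U(u(-10, 27))) + w(-1203) = (38471 + 1521) - 1348 = 39992 - 1348 = 38644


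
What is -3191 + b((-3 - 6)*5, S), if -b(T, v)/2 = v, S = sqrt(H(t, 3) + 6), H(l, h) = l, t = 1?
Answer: -3191 - 2*sqrt(7) ≈ -3196.3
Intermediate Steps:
S = sqrt(7) (S = sqrt(1 + 6) = sqrt(7) ≈ 2.6458)
b(T, v) = -2*v
-3191 + b((-3 - 6)*5, S) = -3191 - 2*sqrt(7)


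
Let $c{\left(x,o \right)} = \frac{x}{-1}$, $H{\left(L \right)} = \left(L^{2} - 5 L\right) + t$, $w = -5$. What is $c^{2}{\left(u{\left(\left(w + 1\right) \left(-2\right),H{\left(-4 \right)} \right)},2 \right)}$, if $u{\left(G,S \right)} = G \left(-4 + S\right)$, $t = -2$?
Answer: $57600$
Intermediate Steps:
$H{\left(L \right)} = -2 + L^{2} - 5 L$ ($H{\left(L \right)} = \left(L^{2} - 5 L\right) - 2 = -2 + L^{2} - 5 L$)
$c{\left(x,o \right)} = - x$ ($c{\left(x,o \right)} = x \left(-1\right) = - x$)
$c^{2}{\left(u{\left(\left(w + 1\right) \left(-2\right),H{\left(-4 \right)} \right)},2 \right)} = \left(- \left(-5 + 1\right) \left(-2\right) \left(-4 - \left(-18 - 16\right)\right)\right)^{2} = \left(- \left(-4\right) \left(-2\right) \left(-4 + \left(-2 + 16 + 20\right)\right)\right)^{2} = \left(- 8 \left(-4 + 34\right)\right)^{2} = \left(- 8 \cdot 30\right)^{2} = \left(\left(-1\right) 240\right)^{2} = \left(-240\right)^{2} = 57600$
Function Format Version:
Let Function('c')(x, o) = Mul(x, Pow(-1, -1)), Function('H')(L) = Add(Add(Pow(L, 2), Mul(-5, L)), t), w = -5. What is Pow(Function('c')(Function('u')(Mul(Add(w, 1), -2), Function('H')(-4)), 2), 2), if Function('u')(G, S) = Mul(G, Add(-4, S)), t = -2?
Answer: 57600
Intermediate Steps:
Function('H')(L) = Add(-2, Pow(L, 2), Mul(-5, L)) (Function('H')(L) = Add(Add(Pow(L, 2), Mul(-5, L)), -2) = Add(-2, Pow(L, 2), Mul(-5, L)))
Function('c')(x, o) = Mul(-1, x) (Function('c')(x, o) = Mul(x, -1) = Mul(-1, x))
Pow(Function('c')(Function('u')(Mul(Add(w, 1), -2), Function('H')(-4)), 2), 2) = Pow(Mul(-1, Mul(Mul(Add(-5, 1), -2), Add(-4, Add(-2, Pow(-4, 2), Mul(-5, -4))))), 2) = Pow(Mul(-1, Mul(Mul(-4, -2), Add(-4, Add(-2, 16, 20)))), 2) = Pow(Mul(-1, Mul(8, Add(-4, 34))), 2) = Pow(Mul(-1, Mul(8, 30)), 2) = Pow(Mul(-1, 240), 2) = Pow(-240, 2) = 57600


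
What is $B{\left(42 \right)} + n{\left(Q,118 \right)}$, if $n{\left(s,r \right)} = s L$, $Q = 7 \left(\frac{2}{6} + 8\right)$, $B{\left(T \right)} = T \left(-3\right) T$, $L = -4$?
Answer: $- \frac{16576}{3} \approx -5525.3$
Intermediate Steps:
$B{\left(T \right)} = - 3 T^{2}$ ($B{\left(T \right)} = - 3 T T = - 3 T^{2}$)
$Q = \frac{175}{3}$ ($Q = 7 \left(2 \cdot \frac{1}{6} + 8\right) = 7 \left(\frac{1}{3} + 8\right) = 7 \cdot \frac{25}{3} = \frac{175}{3} \approx 58.333$)
$n{\left(s,r \right)} = - 4 s$ ($n{\left(s,r \right)} = s \left(-4\right) = - 4 s$)
$B{\left(42 \right)} + n{\left(Q,118 \right)} = - 3 \cdot 42^{2} - \frac{700}{3} = \left(-3\right) 1764 - \frac{700}{3} = -5292 - \frac{700}{3} = - \frac{16576}{3}$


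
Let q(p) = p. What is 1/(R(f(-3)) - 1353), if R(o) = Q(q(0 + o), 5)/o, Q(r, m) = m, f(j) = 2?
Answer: -2/2701 ≈ -0.00074047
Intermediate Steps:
R(o) = 5/o
1/(R(f(-3)) - 1353) = 1/(5/2 - 1353) = 1/(-2701/2) = -2/2701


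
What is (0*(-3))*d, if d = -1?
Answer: 0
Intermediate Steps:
(0*(-3))*d = (0*(-3))*(-1) = 0*(-1) = 0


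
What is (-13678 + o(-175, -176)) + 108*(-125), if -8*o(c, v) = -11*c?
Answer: -219349/8 ≈ -27419.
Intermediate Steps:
o(c, v) = 11*c/8 (o(c, v) = -(-11)*c/8 = 11*c/8)
(-13678 + o(-175, -176)) + 108*(-125) = (-13678 + (11/8)*(-175)) + 108*(-125) = (-13678 - 1925/8) - 13500 = -111349/8 - 13500 = -219349/8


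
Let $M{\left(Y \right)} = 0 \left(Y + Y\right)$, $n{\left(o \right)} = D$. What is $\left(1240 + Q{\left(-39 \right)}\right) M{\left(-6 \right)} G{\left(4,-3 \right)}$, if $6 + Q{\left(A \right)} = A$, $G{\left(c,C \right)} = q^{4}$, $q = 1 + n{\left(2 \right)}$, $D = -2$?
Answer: $0$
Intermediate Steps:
$n{\left(o \right)} = -2$
$q = -1$ ($q = 1 - 2 = -1$)
$G{\left(c,C \right)} = 1$ ($G{\left(c,C \right)} = \left(-1\right)^{4} = 1$)
$M{\left(Y \right)} = 0$ ($M{\left(Y \right)} = 0 \cdot 2 Y = 0$)
$Q{\left(A \right)} = -6 + A$
$\left(1240 + Q{\left(-39 \right)}\right) M{\left(-6 \right)} G{\left(4,-3 \right)} = \left(1240 - 45\right) 0 \cdot 1 = \left(1240 - 45\right) 0 = 1195 \cdot 0 = 0$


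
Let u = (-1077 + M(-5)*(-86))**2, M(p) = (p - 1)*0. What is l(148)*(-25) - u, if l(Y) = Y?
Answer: -1163629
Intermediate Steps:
M(p) = 0 (M(p) = (-1 + p)*0 = 0)
u = 1159929 (u = (-1077 + 0*(-86))**2 = (-1077 + 0)**2 = (-1077)**2 = 1159929)
l(148)*(-25) - u = 148*(-25) - 1*1159929 = -3700 - 1159929 = -1163629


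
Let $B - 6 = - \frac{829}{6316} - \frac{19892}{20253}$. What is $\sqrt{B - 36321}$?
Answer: $\frac{i \sqrt{148560153908513585523}}{63958974} \approx 190.57 i$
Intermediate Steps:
$B = \frac{625080079}{127917948}$ ($B = 6 - \left(\frac{829}{6316} + \frac{19892}{20253}\right) = 6 - \frac{142427609}{127917948} = \frac{625080079}{127917948} \approx 4.8866$)
$\sqrt{B - 36321} = \sqrt{\frac{625080079}{127917948} - 36321} = \sqrt{- \frac{4645482709229}{127917948}} = \frac{i \sqrt{148560153908513585523}}{63958974}$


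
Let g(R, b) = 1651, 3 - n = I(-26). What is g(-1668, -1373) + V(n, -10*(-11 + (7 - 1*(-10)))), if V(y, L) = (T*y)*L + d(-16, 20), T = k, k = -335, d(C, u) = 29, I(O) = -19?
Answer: 443880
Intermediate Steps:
n = 22 (n = 3 - 1*(-19) = 3 + 19 = 22)
T = -335
V(y, L) = 29 - 335*L*y (V(y, L) = (-335*y)*L + 29 = -335*L*y + 29 = 29 - 335*L*y)
g(-1668, -1373) + V(n, -10*(-11 + (7 - 1*(-10)))) = 1651 + (29 - 335*(-10*(-11 + (7 - 1*(-10))))*22) = 1651 + (29 - 335*(-10*(-11 + (7 + 10)))*22) = 1651 + (29 - 335*(-10*(-11 + 17))*22) = 1651 + (29 - 335*(-10*6)*22) = 1651 + (29 - 335*(-60)*22) = 1651 + (29 + 442200) = 1651 + 442229 = 443880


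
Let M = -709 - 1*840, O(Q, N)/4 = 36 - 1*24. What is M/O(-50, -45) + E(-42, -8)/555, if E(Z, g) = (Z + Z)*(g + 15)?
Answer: -295973/8880 ≈ -33.330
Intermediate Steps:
E(Z, g) = 2*Z*(15 + g) (E(Z, g) = (2*Z)*(15 + g) = 2*Z*(15 + g))
O(Q, N) = 48 (O(Q, N) = 4*(36 - 1*24) = 4*(36 - 24) = 4*12 = 48)
M = -1549 (M = -709 - 840 = -1549)
M/O(-50, -45) + E(-42, -8)/555 = -1549/48 + (2*(-42)*(15 - 8))/555 = -1549*1/48 + (2*(-42)*7)*(1/555) = -1549/48 - 588*1/555 = -1549/48 - 196/185 = -295973/8880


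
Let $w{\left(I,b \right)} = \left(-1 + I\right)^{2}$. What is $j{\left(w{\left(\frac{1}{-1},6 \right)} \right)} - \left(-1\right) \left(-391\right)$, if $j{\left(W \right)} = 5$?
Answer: $-386$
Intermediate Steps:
$j{\left(w{\left(\frac{1}{-1},6 \right)} \right)} - \left(-1\right) \left(-391\right) = 5 - \left(-1\right) \left(-391\right) = 5 - 391 = -386$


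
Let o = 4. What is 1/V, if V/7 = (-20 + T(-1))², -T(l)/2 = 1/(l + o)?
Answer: 9/26908 ≈ 0.00033447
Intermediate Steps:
T(l) = -2/(4 + l) (T(l) = -2/(l + 4) = -2/(4 + l))
V = 26908/9 (V = 7*(-20 - 2/(4 - 1))² = 7*(-20 - 2/3)² = 7*(-20 - 2*⅓)² = 7*(-20 - ⅔)² = 7*(-62/3)² = 7*(3844/9) = 26908/9 ≈ 2989.8)
1/V = 1/(26908/9) = 9/26908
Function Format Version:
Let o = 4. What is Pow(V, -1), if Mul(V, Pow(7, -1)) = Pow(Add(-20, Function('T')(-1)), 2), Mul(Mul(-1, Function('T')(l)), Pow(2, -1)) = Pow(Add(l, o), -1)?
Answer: Rational(9, 26908) ≈ 0.00033447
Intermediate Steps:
Function('T')(l) = Mul(-2, Pow(Add(4, l), -1)) (Function('T')(l) = Mul(-2, Pow(Add(l, 4), -1)) = Mul(-2, Pow(Add(4, l), -1)))
V = Rational(26908, 9) (V = Mul(7, Pow(Add(-20, Mul(-2, Pow(Add(4, -1), -1))), 2)) = Mul(7, Pow(Add(-20, Mul(-2, Pow(3, -1))), 2)) = Mul(7, Pow(Add(-20, Mul(-2, Rational(1, 3))), 2)) = Mul(7, Pow(Add(-20, Rational(-2, 3)), 2)) = Mul(7, Pow(Rational(-62, 3), 2)) = Mul(7, Rational(3844, 9)) = Rational(26908, 9) ≈ 2989.8)
Pow(V, -1) = Pow(Rational(26908, 9), -1) = Rational(9, 26908)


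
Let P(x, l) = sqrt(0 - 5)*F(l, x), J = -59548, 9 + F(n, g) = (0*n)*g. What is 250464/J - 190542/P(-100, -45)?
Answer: -62616/14887 - 63514*I*sqrt(5)/15 ≈ -4.2061 - 9468.1*I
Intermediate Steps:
F(n, g) = -9 (F(n, g) = -9 + (0*n)*g = -9 + 0*g = -9 + 0 = -9)
P(x, l) = -9*I*sqrt(5) (P(x, l) = sqrt(0 - 5)*(-9) = sqrt(-5)*(-9) = (I*sqrt(5))*(-9) = -9*I*sqrt(5))
250464/J - 190542/P(-100, -45) = 250464/(-59548) - 190542*I*sqrt(5)/45 = 250464*(-1/59548) - 63514*I*sqrt(5)/15 = -62616/14887 - 63514*I*sqrt(5)/15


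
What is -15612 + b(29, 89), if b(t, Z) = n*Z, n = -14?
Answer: -16858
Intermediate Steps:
b(t, Z) = -14*Z
-15612 + b(29, 89) = -15612 - 14*89 = -15612 - 1246 = -16858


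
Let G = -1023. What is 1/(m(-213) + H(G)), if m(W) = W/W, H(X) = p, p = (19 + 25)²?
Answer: 1/1937 ≈ 0.00051626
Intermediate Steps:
p = 1936 (p = 44² = 1936)
H(X) = 1936
m(W) = 1
1/(m(-213) + H(G)) = 1/(1 + 1936) = 1/1937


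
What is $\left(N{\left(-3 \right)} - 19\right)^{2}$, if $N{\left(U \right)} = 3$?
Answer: $256$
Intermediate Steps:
$\left(N{\left(-3 \right)} - 19\right)^{2} = \left(3 - 19\right)^{2} = \left(-16\right)^{2} = 256$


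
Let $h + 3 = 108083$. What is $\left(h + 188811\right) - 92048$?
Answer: $204843$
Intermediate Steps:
$h = 108080$ ($h = -3 + 108083 = 108080$)
$\left(h + 188811\right) - 92048 = \left(108080 + 188811\right) - 92048 = 296891 - 92048 = 204843$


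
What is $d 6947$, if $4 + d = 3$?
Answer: $-6947$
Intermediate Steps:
$d = -1$ ($d = -4 + 3 = -1$)
$d 6947 = \left(-1\right) 6947 = -6947$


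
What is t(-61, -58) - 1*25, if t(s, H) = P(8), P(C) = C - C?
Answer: -25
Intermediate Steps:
P(C) = 0
t(s, H) = 0
t(-61, -58) - 1*25 = 0 - 1*25 = 0 - 25 = -25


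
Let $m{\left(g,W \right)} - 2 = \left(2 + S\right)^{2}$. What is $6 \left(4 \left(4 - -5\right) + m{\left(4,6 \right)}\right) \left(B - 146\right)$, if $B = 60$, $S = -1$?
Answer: $-20124$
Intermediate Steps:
$m{\left(g,W \right)} = 3$ ($m{\left(g,W \right)} = 2 + \left(2 - 1\right)^{2} = 2 + 1^{2} = 2 + 1 = 3$)
$6 \left(4 \left(4 - -5\right) + m{\left(4,6 \right)}\right) \left(B - 146\right) = 6 \left(4 \left(4 - -5\right) + 3\right) \left(60 - 146\right) = 6 \left(4 \left(4 + 5\right) + 3\right) \left(-86\right) = 6 \left(4 \cdot 9 + 3\right) \left(-86\right) = 6 \left(36 + 3\right) \left(-86\right) = 6 \cdot 39 \left(-86\right) = 234 \left(-86\right) = -20124$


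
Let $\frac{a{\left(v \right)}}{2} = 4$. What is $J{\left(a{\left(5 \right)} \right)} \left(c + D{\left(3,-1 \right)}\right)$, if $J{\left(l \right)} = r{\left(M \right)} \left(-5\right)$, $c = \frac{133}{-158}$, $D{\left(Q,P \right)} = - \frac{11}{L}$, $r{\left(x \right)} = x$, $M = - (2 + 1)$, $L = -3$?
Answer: $\frac{6695}{158} \approx 42.373$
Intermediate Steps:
$M = -3$ ($M = \left(-1\right) 3 = -3$)
$a{\left(v \right)} = 8$ ($a{\left(v \right)} = 2 \cdot 4 = 8$)
$D{\left(Q,P \right)} = \frac{11}{3}$ ($D{\left(Q,P \right)} = - \frac{11}{-3} = \left(-11\right) \left(- \frac{1}{3}\right) = \frac{11}{3}$)
$c = - \frac{133}{158}$ ($c = 133 \left(- \frac{1}{158}\right) = - \frac{133}{158} \approx -0.84177$)
$J{\left(l \right)} = 15$ ($J{\left(l \right)} = \left(-3\right) \left(-5\right) = 15$)
$J{\left(a{\left(5 \right)} \right)} \left(c + D{\left(3,-1 \right)}\right) = 15 \left(- \frac{133}{158} + \frac{11}{3}\right) = 15 \cdot \frac{1339}{474} = \frac{6695}{158}$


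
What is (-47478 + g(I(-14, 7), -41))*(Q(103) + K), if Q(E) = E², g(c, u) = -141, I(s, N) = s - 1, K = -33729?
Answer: 1100951280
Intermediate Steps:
I(s, N) = -1 + s
(-47478 + g(I(-14, 7), -41))*(Q(103) + K) = (-47478 - 141)*(103² - 33729) = -47619*(10609 - 33729) = -47619*(-23120) = 1100951280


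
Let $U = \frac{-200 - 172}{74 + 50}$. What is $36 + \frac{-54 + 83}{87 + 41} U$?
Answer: $\frac{4521}{128} \approx 35.32$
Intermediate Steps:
$U = -3$ ($U = - \frac{372}{124} = \left(-372\right) \frac{1}{124} = -3$)
$36 + \frac{-54 + 83}{87 + 41} U = 36 + \frac{-54 + 83}{87 + 41} \left(-3\right) = 36 + \frac{29}{128} \left(-3\right) = 36 - \frac{87}{128} = \frac{4521}{128}$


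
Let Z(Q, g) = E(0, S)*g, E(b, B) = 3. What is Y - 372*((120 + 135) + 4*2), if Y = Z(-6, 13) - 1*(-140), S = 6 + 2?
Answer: -97657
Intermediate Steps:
S = 8
Z(Q, g) = 3*g
Y = 179 (Y = 3*13 - 1*(-140) = 39 + 140 = 179)
Y - 372*((120 + 135) + 4*2) = 179 - 372*((120 + 135) + 4*2) = 179 - 372*(255 + 8) = 179 - 372*263 = 179 - 97836 = -97657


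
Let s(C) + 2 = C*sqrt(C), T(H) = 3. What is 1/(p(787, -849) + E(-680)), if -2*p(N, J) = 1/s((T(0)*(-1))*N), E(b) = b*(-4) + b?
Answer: 107393530581604/219082802386480321 + 4722*I*sqrt(2361)/219082802386480321 ≈ 0.0004902 + 1.0473e-12*I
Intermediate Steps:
E(b) = -3*b (E(b) = -4*b + b = -3*b)
s(C) = -2 + C**(3/2) (s(C) = -2 + C*sqrt(C) = -2 + C**(3/2))
p(N, J) = -1/(2*(-2 + 3*sqrt(3)*(-N)**(3/2))) (p(N, J) = -1/(2*(-2 + ((3*(-1))*N)**(3/2))) = -1/(2*(-2 + (-3*N)**(3/2))) = -1/(2*(-2 + 3*sqrt(3)*(-N)**(3/2))))
1/(p(787, -849) + E(-680)) = 1/(-1/(-4 + 6*sqrt(3)*(-1*787)**(3/2)) - 3*(-680)) = 1/(-1/(-4 + 6*sqrt(3)*(-787)**(3/2)) + 2040) = 1/(-1/(-4 + 6*sqrt(3)*(-787*I*sqrt(787))) + 2040) = 1/(-1/(-4 - 4722*I*sqrt(2361)) + 2040) = 1/(2040 - 1/(-4 - 4722*I*sqrt(2361)))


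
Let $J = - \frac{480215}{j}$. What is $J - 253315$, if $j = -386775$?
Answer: $- \frac{19595085782}{77355} \approx -2.5331 \cdot 10^{5}$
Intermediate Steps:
$J = \frac{96043}{77355}$ ($J = - \frac{480215}{-386775} = \left(-480215\right) \left(- \frac{1}{386775}\right) = \frac{96043}{77355} \approx 1.2416$)
$J - 253315 = \frac{96043}{77355} - 253315 = - \frac{19595085782}{77355}$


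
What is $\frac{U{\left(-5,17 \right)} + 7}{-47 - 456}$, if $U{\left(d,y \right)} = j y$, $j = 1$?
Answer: $- \frac{24}{503} \approx -0.047714$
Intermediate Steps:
$U{\left(d,y \right)} = y$ ($U{\left(d,y \right)} = 1 y = y$)
$\frac{U{\left(-5,17 \right)} + 7}{-47 - 456} = \frac{17 + 7}{-47 - 456} = \frac{24}{-503} = 24 \left(- \frac{1}{503}\right) = - \frac{24}{503}$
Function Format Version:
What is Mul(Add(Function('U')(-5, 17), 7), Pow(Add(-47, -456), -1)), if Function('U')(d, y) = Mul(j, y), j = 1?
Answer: Rational(-24, 503) ≈ -0.047714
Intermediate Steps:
Function('U')(d, y) = y (Function('U')(d, y) = Mul(1, y) = y)
Mul(Add(Function('U')(-5, 17), 7), Pow(Add(-47, -456), -1)) = Mul(Add(17, 7), Pow(Add(-47, -456), -1)) = Mul(24, Pow(-503, -1)) = Mul(24, Rational(-1, 503)) = Rational(-24, 503)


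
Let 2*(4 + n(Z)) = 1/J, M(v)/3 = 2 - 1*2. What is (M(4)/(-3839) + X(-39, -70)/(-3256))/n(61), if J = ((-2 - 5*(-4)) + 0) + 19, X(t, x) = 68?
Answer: 17/3245 ≈ 0.0052388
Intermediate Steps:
M(v) = 0 (M(v) = 3*(2 - 1*2) = 3*(2 - 2) = 3*0 = 0)
J = 37 (J = ((-2 + 20) + 0) + 19 = (18 + 0) + 19 = 18 + 19 = 37)
n(Z) = -295/74 (n(Z) = -4 + (½)/37 = -4 + (½)*(1/37) = -4 + 1/74 = -295/74)
(M(4)/(-3839) + X(-39, -70)/(-3256))/n(61) = (0/(-3839) + 68/(-3256))/(-295/74) = (0*(-1/3839) + 68*(-1/3256))*(-74/295) = (0 - 17/814)*(-74/295) = -17/814*(-74/295) = 17/3245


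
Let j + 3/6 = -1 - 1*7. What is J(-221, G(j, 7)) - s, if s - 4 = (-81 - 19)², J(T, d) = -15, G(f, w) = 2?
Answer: -10019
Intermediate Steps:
j = -17/2 (j = -½ + (-1 - 1*7) = -½ + (-1 - 7) = -½ - 8 = -17/2 ≈ -8.5000)
s = 10004 (s = 4 + (-81 - 19)² = 4 + (-100)² = 4 + 10000 = 10004)
J(-221, G(j, 7)) - s = -15 - 1*10004 = -15 - 10004 = -10019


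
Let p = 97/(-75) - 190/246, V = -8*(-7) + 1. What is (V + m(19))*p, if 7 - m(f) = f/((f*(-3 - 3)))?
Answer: -244552/1845 ≈ -132.55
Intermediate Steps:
V = 57 (V = 56 + 1 = 57)
m(f) = 43/6 (m(f) = 7 - f/(f*(-3 - 3)) = 7 - f/(f*(-6)) = 7 - f/((-6*f)) = 7 - f*(-1/(6*f)) = 7 - 1*(-⅙) = 7 + ⅙ = 43/6)
p = -6352/3075 (p = 97*(-1/75) - 190*1/246 = -97/75 - 95/123 = -6352/3075 ≈ -2.0657)
(V + m(19))*p = (57 + 43/6)*(-6352/3075) = (385/6)*(-6352/3075) = -244552/1845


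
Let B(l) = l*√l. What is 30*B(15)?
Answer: 450*√15 ≈ 1742.8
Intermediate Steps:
B(l) = l^(3/2)
30*B(15) = 30*15^(3/2) = 30*(15*√15) = 450*√15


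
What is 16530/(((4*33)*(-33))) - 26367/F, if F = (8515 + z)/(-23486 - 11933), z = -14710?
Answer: -226007740141/1499190 ≈ -1.5075e+5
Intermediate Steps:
F = 6195/35419 (F = (8515 - 14710)/(-23486 - 11933) = -6195/(-35419) = -6195*(-1/35419) = 6195/35419 ≈ 0.17491)
16530/(((4*33)*(-33))) - 26367/F = 16530/(((4*33)*(-33))) - 26367/6195/35419 = 16530/((132*(-33))) - 26367*35419/6195 = 16530/(-4356) - 311297591/2065 = 16530*(-1/4356) - 311297591/2065 = -2755/726 - 311297591/2065 = -226007740141/1499190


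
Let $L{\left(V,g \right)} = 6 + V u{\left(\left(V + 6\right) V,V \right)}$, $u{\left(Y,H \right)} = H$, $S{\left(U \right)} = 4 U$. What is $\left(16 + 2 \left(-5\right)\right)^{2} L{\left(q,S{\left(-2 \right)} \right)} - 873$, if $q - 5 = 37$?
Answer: $62847$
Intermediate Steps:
$q = 42$ ($q = 5 + 37 = 42$)
$L{\left(V,g \right)} = 6 + V^{2}$ ($L{\left(V,g \right)} = 6 + V V = 6 + V^{2}$)
$\left(16 + 2 \left(-5\right)\right)^{2} L{\left(q,S{\left(-2 \right)} \right)} - 873 = \left(16 + 2 \left(-5\right)\right)^{2} \left(6 + 42^{2}\right) - 873 = \left(16 - 10\right)^{2} \left(6 + 1764\right) - 873 = 6^{2} \cdot 1770 - 873 = 36 \cdot 1770 - 873 = 63720 - 873 = 62847$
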